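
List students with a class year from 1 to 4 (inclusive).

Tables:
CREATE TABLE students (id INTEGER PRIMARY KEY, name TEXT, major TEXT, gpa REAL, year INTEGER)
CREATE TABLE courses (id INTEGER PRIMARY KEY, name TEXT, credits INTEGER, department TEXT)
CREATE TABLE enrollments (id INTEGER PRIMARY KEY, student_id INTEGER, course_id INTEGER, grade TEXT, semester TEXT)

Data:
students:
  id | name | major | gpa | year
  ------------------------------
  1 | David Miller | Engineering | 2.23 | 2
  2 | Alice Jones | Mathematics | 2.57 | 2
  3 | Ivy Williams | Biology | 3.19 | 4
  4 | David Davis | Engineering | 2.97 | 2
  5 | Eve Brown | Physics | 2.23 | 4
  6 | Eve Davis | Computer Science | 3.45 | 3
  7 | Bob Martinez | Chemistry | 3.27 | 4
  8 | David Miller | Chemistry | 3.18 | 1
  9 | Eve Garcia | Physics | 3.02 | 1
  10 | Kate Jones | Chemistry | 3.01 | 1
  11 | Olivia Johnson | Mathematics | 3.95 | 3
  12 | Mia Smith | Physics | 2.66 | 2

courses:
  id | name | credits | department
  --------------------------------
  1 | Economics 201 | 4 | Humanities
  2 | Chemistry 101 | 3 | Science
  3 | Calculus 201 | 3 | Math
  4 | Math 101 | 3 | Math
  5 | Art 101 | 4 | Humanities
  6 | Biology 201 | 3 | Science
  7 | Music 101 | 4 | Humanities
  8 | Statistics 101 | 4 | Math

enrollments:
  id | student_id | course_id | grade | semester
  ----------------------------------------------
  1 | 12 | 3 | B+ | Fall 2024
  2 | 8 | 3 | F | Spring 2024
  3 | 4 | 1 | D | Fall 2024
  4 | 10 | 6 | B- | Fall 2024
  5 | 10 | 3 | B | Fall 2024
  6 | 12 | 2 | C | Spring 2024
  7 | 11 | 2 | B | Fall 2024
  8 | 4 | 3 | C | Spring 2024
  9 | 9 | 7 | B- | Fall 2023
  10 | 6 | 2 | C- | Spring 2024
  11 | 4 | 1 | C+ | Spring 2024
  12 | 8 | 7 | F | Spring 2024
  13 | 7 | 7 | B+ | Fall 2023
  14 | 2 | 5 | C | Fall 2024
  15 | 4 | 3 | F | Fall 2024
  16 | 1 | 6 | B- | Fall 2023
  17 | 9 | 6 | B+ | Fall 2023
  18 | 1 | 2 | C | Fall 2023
SELECT name, year FROM students WHERE year BETWEEN 1 AND 4

Execution result:
name | year
David Miller | 2
Alice Jones | 2
Ivy Williams | 4
David Davis | 2
Eve Brown | 4
Eve Davis | 3
Bob Martinez | 4
David Miller | 1
Eve Garcia | 1
Kate Jones | 1
Olivia Johnson | 3
Mia Smith | 2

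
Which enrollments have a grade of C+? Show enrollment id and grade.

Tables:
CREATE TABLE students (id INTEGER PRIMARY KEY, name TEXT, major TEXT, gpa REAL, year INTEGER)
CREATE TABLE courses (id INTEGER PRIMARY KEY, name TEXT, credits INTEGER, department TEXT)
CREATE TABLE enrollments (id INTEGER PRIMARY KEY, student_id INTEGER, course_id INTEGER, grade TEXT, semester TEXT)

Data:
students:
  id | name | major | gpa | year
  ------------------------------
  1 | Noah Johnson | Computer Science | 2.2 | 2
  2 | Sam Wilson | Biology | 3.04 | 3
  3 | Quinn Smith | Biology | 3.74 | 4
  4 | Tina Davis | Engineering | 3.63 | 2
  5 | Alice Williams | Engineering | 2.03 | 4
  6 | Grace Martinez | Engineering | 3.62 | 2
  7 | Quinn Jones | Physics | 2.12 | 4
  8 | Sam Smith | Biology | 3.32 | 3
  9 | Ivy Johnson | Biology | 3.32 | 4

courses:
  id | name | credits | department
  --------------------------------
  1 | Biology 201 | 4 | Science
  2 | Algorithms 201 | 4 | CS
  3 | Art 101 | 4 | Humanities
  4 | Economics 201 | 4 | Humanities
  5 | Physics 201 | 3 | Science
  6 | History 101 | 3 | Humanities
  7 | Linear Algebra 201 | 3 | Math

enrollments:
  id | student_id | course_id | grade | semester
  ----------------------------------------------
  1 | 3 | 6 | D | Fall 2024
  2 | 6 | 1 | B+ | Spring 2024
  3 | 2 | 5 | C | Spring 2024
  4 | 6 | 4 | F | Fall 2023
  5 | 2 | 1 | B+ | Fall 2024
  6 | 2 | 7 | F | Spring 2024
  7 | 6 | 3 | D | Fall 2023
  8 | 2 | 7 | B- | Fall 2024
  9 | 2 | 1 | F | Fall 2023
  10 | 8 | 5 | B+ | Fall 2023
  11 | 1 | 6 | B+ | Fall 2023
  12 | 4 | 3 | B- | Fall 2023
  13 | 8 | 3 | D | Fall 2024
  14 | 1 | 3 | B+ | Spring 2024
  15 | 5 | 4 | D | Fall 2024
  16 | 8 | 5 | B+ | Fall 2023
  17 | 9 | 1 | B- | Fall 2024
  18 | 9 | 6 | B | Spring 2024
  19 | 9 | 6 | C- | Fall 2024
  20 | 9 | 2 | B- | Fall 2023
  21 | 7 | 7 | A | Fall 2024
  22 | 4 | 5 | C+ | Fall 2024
SELECT id, grade FROM enrollments WHERE grade = 'C+'

Execution result:
id | grade
22 | C+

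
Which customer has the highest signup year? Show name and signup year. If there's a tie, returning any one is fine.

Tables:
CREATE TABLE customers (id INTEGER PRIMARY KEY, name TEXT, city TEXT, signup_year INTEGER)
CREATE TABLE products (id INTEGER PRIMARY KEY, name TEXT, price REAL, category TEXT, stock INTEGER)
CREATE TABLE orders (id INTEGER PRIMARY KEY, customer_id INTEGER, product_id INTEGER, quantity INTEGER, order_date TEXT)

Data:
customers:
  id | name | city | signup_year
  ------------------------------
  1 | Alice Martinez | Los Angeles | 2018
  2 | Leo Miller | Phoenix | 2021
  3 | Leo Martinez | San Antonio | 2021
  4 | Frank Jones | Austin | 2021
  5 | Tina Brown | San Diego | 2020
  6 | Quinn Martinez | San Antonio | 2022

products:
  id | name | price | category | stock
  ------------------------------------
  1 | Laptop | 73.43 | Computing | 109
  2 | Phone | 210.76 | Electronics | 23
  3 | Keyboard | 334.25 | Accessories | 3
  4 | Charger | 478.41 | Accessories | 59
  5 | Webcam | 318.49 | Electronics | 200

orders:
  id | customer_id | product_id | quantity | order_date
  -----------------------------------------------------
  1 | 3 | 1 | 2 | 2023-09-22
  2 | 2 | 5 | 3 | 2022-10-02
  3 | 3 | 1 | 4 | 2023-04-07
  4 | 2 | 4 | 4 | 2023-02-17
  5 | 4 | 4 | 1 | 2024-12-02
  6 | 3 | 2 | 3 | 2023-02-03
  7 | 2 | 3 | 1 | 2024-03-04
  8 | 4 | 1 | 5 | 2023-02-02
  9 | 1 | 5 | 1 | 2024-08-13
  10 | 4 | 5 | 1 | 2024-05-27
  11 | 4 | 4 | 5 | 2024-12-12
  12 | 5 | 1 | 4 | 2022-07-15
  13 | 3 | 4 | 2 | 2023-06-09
SELECT name, signup_year FROM customers ORDER BY signup_year DESC LIMIT 1

Execution result:
name | signup_year
Quinn Martinez | 2022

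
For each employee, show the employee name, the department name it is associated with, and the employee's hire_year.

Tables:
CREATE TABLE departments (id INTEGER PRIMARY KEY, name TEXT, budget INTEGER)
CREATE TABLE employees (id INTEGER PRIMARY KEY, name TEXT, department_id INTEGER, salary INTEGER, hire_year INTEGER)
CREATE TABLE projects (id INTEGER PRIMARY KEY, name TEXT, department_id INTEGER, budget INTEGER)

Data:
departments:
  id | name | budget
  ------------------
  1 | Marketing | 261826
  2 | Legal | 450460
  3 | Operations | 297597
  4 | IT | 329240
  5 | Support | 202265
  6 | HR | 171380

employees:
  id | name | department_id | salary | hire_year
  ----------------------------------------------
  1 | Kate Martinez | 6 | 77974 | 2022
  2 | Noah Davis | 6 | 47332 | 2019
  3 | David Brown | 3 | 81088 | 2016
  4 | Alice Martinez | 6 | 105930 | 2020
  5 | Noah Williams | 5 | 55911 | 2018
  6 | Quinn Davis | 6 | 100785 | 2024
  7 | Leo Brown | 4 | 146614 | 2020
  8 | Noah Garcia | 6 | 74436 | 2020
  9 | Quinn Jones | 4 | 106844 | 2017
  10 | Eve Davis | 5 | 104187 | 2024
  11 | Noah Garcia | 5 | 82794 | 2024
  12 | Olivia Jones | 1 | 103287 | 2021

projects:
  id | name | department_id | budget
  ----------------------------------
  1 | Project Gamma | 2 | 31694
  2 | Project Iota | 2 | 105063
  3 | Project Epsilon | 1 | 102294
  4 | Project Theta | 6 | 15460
SELECT c.name, p.name AS department, c.hire_year FROM employees c JOIN departments p ON c.department_id = p.id

Execution result:
name | department | hire_year
Kate Martinez | HR | 2022
Noah Davis | HR | 2019
David Brown | Operations | 2016
Alice Martinez | HR | 2020
Noah Williams | Support | 2018
Quinn Davis | HR | 2024
Leo Brown | IT | 2020
Noah Garcia | HR | 2020
Quinn Jones | IT | 2017
Eve Davis | Support | 2024
Noah Garcia | Support | 2024
Olivia Jones | Marketing | 2021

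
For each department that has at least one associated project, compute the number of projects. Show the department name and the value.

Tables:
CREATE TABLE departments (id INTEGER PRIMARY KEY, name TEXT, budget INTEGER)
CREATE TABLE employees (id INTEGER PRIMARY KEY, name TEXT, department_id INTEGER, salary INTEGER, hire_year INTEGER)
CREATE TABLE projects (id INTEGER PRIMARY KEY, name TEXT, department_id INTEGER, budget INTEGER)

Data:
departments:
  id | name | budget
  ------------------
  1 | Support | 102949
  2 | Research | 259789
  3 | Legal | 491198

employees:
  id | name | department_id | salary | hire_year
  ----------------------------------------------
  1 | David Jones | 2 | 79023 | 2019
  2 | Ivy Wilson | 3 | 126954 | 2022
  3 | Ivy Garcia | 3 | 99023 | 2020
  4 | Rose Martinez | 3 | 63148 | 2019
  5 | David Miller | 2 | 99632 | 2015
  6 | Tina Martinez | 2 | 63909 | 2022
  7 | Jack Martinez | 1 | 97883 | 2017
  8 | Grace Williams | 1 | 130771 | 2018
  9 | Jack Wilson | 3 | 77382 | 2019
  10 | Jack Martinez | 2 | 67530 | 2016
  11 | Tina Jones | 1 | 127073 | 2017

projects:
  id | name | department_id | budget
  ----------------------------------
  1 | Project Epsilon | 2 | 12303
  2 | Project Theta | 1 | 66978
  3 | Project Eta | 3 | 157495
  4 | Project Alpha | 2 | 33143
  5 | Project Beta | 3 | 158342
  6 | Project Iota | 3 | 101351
SELECT p.name, COUNT(*) AS n FROM projects c JOIN departments p ON c.department_id = p.id GROUP BY p.id, p.name

Execution result:
name | n
Support | 1
Research | 2
Legal | 3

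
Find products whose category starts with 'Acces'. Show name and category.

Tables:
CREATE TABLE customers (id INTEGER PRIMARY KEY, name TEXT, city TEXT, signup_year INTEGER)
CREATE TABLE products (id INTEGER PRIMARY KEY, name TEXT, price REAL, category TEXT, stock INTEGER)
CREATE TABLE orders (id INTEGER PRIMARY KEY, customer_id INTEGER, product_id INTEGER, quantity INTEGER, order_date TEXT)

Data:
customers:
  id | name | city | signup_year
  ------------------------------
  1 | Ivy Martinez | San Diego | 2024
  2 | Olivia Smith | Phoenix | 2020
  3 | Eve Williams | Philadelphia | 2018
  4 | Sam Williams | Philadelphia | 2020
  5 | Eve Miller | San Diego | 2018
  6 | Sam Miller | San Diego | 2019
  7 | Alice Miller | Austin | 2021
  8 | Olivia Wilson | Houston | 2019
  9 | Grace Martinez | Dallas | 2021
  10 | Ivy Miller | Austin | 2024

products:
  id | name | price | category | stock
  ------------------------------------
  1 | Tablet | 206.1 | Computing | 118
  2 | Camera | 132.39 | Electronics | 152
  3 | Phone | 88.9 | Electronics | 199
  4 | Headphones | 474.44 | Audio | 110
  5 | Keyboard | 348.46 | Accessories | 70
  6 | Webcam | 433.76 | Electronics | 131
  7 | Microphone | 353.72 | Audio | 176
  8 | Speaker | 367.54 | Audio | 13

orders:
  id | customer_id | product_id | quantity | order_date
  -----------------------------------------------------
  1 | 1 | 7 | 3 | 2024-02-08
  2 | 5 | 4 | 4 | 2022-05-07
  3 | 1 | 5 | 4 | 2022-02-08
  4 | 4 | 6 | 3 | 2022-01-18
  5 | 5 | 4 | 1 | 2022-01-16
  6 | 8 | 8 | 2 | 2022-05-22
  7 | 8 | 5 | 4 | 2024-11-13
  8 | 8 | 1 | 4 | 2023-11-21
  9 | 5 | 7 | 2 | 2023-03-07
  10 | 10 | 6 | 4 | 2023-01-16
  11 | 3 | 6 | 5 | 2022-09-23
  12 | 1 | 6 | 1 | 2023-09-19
SELECT name, category FROM products WHERE category LIKE 'Acces%'

Execution result:
name | category
Keyboard | Accessories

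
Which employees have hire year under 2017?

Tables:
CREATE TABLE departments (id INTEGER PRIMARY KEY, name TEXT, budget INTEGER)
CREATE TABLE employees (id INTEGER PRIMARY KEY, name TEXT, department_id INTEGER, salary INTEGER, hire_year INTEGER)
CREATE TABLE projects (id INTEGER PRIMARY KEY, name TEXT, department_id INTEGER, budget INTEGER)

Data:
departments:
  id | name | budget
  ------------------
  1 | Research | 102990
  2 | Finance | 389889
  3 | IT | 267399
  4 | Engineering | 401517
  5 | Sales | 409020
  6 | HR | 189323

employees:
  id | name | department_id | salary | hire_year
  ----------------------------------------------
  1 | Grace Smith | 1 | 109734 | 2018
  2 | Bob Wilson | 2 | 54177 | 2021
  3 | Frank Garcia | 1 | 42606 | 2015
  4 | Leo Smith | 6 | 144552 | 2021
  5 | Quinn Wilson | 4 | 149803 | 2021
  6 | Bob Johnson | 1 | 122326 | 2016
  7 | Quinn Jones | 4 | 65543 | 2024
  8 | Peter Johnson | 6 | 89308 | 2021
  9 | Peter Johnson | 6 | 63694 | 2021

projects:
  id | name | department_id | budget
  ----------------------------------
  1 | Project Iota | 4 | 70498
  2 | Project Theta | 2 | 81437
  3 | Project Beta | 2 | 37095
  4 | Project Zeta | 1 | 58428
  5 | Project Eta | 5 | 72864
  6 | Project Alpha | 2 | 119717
SELECT name, hire_year FROM employees WHERE hire_year < 2017

Execution result:
name | hire_year
Frank Garcia | 2015
Bob Johnson | 2016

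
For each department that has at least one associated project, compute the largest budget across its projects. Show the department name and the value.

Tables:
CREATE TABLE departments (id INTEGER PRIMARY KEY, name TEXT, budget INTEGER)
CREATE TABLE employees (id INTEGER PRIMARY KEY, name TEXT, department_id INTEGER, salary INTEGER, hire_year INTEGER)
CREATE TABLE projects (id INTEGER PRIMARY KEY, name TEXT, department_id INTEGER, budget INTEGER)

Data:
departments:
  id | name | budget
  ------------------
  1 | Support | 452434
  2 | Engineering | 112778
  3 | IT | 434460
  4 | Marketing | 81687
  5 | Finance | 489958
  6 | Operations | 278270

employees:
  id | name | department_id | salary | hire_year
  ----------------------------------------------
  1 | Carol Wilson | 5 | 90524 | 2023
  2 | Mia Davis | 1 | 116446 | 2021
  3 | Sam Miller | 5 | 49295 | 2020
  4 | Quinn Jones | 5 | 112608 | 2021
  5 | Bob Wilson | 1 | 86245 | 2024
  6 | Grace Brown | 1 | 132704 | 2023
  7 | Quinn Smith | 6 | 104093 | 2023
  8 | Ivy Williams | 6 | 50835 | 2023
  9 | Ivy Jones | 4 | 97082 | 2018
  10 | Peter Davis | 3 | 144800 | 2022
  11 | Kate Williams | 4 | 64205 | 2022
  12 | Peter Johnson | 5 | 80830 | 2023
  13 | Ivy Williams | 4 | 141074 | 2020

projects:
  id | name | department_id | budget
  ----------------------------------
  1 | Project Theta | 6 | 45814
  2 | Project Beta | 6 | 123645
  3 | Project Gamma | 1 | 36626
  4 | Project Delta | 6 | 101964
SELECT p.name, MAX(c.budget) AS max_budget FROM projects c JOIN departments p ON c.department_id = p.id GROUP BY p.id, p.name

Execution result:
name | max_budget
Support | 36626
Operations | 123645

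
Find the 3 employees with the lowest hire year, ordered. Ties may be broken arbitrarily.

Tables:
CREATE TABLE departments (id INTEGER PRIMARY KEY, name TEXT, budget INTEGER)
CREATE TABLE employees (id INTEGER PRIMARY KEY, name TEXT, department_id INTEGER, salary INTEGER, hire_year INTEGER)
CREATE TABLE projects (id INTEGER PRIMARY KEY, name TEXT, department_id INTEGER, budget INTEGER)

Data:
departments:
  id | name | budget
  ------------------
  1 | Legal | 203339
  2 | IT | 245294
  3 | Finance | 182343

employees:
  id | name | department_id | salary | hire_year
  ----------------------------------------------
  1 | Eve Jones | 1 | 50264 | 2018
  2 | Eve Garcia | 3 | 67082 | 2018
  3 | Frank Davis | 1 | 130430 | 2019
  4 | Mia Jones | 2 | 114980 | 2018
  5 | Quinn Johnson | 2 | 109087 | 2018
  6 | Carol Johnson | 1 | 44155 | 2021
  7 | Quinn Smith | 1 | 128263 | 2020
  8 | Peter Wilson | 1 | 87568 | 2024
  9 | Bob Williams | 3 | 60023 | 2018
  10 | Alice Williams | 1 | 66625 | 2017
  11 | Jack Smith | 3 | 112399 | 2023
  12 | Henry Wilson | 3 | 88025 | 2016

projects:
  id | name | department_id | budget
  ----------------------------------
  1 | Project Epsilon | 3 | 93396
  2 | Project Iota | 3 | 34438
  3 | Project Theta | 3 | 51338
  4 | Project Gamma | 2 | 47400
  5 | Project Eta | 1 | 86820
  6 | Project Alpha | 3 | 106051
SELECT name, hire_year FROM employees ORDER BY hire_year ASC LIMIT 3

Execution result:
name | hire_year
Henry Wilson | 2016
Alice Williams | 2017
Eve Jones | 2018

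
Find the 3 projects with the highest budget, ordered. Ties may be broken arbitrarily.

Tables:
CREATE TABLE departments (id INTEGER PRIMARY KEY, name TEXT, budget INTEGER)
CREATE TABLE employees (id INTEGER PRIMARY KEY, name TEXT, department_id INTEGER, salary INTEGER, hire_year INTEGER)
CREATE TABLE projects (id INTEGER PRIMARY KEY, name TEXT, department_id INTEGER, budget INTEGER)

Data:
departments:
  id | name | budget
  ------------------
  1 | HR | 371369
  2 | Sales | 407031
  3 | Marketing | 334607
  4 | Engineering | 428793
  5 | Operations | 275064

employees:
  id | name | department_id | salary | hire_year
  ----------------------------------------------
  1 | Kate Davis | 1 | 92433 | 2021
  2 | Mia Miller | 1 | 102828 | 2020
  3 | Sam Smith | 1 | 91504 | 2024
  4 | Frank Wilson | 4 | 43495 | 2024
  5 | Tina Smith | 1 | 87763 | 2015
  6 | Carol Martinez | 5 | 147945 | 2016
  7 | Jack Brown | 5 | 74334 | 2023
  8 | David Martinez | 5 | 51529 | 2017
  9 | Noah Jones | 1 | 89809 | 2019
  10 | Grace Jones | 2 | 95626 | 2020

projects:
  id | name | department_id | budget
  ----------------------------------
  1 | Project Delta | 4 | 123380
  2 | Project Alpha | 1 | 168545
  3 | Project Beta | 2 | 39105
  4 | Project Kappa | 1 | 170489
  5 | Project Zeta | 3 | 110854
SELECT name, budget FROM projects ORDER BY budget DESC LIMIT 3

Execution result:
name | budget
Project Kappa | 170489
Project Alpha | 168545
Project Delta | 123380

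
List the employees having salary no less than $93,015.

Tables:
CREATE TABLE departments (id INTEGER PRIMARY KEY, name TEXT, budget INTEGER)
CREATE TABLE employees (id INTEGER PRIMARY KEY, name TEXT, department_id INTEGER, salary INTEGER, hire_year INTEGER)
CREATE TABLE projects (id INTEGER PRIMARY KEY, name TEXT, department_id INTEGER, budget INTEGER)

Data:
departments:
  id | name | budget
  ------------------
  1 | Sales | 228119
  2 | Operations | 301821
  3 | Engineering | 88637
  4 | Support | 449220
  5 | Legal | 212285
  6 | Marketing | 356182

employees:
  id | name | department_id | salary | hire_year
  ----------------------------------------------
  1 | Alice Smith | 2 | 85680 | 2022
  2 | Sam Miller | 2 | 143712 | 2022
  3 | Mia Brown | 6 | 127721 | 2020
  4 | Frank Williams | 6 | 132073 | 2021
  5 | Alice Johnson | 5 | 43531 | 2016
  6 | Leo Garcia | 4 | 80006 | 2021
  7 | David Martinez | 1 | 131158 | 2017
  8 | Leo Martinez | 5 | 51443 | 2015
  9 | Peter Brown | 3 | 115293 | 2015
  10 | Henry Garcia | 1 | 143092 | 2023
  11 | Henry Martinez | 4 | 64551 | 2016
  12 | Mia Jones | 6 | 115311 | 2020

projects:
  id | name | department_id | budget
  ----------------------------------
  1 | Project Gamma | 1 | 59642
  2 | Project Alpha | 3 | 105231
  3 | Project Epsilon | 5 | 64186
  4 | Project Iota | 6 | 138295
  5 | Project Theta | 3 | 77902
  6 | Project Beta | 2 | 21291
SELECT name, salary FROM employees WHERE salary >= 93015

Execution result:
name | salary
Sam Miller | 143712
Mia Brown | 127721
Frank Williams | 132073
David Martinez | 131158
Peter Brown | 115293
Henry Garcia | 143092
Mia Jones | 115311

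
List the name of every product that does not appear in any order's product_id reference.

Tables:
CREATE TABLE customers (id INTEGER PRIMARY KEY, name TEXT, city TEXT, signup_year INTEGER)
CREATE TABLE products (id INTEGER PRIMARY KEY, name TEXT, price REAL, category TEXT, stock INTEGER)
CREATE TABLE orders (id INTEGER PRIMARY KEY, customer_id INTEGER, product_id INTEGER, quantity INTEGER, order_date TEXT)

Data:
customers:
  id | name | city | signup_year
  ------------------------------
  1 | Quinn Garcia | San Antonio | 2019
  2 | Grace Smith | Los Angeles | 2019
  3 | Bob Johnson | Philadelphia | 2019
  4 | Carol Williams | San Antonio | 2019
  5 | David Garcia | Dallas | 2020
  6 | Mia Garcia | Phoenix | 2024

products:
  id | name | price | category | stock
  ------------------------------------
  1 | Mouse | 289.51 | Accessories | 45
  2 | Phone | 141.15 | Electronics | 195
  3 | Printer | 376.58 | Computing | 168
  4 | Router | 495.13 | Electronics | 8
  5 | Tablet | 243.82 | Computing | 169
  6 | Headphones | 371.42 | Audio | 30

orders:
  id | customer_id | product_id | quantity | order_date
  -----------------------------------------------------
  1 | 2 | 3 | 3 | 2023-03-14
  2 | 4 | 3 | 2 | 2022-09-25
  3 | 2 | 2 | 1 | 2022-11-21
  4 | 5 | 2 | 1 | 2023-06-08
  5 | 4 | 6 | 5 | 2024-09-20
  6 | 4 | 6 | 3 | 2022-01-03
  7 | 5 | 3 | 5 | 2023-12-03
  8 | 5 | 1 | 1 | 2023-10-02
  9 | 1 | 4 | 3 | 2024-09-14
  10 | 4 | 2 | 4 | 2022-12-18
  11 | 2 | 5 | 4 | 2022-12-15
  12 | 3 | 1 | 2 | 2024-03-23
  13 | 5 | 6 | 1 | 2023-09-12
SELECT p.name FROM products p LEFT JOIN orders c ON c.product_id = p.id WHERE c.id IS NULL

Execution result:
(no rows)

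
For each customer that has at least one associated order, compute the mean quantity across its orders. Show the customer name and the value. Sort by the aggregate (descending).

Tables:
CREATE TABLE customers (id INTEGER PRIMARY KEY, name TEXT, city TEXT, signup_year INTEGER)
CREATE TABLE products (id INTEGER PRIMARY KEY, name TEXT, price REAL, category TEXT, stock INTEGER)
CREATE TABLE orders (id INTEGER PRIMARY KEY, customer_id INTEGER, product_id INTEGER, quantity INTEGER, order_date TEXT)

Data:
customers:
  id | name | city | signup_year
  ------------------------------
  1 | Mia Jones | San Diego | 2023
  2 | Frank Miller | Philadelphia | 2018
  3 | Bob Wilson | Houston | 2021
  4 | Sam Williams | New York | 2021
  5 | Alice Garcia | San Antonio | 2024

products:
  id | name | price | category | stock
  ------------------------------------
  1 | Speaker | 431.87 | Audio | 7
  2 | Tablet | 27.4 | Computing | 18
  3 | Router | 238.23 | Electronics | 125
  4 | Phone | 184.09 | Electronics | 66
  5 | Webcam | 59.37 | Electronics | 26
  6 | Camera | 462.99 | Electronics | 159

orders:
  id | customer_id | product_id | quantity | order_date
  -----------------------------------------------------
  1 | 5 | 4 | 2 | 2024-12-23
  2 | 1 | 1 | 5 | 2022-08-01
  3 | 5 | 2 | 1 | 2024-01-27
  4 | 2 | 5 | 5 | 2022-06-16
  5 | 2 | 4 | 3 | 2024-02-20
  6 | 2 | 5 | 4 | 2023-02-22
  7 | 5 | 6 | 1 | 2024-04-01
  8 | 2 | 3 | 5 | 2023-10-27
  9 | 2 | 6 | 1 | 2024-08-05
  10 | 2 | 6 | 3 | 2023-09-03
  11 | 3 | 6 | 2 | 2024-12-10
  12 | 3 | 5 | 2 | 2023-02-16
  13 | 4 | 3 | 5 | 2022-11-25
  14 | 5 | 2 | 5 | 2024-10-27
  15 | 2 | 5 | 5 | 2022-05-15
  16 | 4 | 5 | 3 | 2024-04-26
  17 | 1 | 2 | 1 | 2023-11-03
SELECT p.name, AVG(c.quantity) AS avg_quantity FROM orders c JOIN customers p ON c.customer_id = p.id GROUP BY p.id, p.name ORDER BY avg_quantity DESC

Execution result:
name | avg_quantity
Sam Williams | 4.00
Frank Miller | 3.71
Mia Jones | 3.00
Alice Garcia | 2.25
Bob Wilson | 2.00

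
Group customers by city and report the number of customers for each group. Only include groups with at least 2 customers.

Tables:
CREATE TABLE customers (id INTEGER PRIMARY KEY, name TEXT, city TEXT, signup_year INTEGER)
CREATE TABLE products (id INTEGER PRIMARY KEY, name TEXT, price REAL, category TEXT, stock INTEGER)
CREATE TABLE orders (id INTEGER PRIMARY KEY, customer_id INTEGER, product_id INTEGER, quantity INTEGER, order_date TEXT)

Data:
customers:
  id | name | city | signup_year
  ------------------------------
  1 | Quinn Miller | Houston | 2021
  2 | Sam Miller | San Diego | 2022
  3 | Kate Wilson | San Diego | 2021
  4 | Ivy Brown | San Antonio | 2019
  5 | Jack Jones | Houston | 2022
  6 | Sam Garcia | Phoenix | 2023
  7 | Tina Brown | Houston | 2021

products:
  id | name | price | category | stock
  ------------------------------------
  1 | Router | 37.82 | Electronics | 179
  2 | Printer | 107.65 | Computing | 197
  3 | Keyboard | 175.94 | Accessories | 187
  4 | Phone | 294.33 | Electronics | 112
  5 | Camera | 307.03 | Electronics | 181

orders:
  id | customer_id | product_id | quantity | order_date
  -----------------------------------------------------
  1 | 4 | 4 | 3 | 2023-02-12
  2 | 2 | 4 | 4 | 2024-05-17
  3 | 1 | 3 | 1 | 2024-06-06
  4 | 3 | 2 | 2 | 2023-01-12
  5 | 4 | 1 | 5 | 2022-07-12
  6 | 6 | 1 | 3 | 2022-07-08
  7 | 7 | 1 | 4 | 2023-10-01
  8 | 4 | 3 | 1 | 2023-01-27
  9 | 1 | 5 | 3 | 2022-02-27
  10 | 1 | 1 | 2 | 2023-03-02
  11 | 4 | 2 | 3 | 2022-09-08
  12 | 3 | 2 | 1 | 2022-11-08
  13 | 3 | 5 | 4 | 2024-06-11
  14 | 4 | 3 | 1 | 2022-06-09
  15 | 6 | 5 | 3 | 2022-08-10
SELECT city, COUNT(*) AS n FROM customers GROUP BY city HAVING COUNT(*) >= 2

Execution result:
city | n
Houston | 3
San Diego | 2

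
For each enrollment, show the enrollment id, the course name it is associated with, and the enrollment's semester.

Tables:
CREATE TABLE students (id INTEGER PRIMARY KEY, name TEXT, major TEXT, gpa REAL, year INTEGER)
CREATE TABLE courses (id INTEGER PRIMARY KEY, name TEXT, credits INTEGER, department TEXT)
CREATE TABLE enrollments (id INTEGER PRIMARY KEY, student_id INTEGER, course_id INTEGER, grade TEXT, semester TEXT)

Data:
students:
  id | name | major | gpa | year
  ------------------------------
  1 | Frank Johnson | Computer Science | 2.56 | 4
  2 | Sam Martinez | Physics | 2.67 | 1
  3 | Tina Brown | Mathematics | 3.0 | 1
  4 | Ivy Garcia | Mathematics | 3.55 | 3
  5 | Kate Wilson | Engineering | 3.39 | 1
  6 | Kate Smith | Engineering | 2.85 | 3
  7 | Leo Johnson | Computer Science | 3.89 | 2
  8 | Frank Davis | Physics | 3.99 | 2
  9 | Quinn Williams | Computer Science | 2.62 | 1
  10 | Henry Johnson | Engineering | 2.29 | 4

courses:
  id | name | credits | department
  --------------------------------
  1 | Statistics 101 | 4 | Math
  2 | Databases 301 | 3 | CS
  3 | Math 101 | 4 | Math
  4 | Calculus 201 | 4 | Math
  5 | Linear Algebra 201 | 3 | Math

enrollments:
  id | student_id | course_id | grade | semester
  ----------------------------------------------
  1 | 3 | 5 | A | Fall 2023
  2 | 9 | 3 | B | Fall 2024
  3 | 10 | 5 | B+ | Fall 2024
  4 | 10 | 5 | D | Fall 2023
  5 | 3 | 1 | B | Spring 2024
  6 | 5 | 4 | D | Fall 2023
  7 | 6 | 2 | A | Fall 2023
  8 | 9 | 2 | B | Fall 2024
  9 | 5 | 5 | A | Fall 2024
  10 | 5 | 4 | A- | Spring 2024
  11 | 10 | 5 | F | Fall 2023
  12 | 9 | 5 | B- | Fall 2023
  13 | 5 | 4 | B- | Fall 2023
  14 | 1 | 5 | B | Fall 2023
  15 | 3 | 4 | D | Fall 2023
SELECT c.id, p.name AS course, c.semester FROM enrollments c JOIN courses p ON c.course_id = p.id

Execution result:
id | course | semester
1 | Linear Algebra 201 | Fall 2023
2 | Math 101 | Fall 2024
3 | Linear Algebra 201 | Fall 2024
4 | Linear Algebra 201 | Fall 2023
5 | Statistics 101 | Spring 2024
6 | Calculus 201 | Fall 2023
7 | Databases 301 | Fall 2023
8 | Databases 301 | Fall 2024
9 | Linear Algebra 201 | Fall 2024
10 | Calculus 201 | Spring 2024
11 | Linear Algebra 201 | Fall 2023
12 | Linear Algebra 201 | Fall 2023
13 | Calculus 201 | Fall 2023
14 | Linear Algebra 201 | Fall 2023
15 | Calculus 201 | Fall 2023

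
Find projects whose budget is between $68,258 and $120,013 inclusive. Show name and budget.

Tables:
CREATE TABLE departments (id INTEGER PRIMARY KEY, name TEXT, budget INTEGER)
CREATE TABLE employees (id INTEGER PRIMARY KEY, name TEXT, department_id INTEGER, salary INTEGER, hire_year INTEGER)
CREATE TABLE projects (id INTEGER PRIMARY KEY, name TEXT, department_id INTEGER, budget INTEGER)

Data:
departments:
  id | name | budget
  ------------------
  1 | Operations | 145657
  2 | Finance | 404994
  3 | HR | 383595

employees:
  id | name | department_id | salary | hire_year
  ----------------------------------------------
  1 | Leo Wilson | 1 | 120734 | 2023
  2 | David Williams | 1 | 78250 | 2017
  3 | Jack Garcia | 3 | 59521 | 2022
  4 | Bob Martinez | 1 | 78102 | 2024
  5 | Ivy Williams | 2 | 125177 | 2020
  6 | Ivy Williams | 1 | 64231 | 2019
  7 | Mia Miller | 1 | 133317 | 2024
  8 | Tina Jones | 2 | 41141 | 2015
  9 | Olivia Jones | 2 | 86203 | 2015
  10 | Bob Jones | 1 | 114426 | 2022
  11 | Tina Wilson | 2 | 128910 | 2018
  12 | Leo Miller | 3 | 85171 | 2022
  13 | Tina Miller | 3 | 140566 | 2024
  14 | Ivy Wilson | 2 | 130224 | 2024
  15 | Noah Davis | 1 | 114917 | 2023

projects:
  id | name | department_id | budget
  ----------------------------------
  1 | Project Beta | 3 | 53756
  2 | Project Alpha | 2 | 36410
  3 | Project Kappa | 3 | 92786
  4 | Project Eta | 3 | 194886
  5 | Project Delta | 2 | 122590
SELECT name, budget FROM projects WHERE budget BETWEEN 68258 AND 120013

Execution result:
name | budget
Project Kappa | 92786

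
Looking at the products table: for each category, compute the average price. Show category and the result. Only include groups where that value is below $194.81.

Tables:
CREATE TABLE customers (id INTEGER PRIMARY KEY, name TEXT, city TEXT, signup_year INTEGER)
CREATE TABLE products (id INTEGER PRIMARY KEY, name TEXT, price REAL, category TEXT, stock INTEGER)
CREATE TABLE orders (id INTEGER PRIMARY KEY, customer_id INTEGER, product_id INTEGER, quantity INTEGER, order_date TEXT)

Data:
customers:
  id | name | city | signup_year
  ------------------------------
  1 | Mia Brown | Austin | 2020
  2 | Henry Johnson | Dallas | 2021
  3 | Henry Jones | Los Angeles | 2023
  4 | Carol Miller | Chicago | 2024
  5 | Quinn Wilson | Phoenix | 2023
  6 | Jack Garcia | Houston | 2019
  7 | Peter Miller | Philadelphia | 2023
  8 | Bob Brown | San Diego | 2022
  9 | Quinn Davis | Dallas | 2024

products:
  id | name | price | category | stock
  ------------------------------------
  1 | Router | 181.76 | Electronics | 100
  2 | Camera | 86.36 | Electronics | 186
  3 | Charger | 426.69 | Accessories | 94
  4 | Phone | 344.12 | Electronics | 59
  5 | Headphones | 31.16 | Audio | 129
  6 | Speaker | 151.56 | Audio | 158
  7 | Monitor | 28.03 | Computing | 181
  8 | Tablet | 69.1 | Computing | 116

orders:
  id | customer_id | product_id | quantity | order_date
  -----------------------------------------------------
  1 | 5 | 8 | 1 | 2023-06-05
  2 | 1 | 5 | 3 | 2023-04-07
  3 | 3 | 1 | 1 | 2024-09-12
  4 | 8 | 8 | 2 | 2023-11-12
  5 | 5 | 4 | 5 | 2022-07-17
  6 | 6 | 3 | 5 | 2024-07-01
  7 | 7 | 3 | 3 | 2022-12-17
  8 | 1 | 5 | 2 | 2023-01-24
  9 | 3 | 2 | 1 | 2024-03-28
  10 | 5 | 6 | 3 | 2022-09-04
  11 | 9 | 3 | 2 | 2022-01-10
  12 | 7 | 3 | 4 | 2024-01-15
SELECT category, AVG(price) AS avg_price FROM products GROUP BY category HAVING AVG(price) < 194.81

Execution result:
category | avg_price
Audio | 91.36
Computing | 48.57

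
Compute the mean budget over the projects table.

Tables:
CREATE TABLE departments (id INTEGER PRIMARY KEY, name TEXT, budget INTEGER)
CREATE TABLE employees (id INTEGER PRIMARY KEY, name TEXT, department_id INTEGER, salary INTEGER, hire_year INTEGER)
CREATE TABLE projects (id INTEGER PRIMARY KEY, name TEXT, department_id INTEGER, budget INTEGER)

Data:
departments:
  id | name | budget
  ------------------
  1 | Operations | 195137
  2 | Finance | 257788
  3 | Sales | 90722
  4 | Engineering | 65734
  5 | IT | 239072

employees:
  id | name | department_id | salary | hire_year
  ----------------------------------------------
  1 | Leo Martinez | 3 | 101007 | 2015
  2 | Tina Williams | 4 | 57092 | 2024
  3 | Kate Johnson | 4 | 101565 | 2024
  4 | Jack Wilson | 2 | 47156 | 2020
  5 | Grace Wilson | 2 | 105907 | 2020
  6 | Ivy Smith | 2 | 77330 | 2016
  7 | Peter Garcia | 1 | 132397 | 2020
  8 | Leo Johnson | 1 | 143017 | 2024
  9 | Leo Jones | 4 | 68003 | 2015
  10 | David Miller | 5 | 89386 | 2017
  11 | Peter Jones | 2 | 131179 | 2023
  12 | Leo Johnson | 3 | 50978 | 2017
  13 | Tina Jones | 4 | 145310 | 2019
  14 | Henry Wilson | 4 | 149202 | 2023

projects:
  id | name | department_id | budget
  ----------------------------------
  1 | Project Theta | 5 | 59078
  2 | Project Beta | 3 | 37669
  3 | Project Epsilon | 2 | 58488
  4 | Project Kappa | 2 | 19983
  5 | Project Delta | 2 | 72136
SELECT AVG(budget) FROM projects

Execution result:
49470.80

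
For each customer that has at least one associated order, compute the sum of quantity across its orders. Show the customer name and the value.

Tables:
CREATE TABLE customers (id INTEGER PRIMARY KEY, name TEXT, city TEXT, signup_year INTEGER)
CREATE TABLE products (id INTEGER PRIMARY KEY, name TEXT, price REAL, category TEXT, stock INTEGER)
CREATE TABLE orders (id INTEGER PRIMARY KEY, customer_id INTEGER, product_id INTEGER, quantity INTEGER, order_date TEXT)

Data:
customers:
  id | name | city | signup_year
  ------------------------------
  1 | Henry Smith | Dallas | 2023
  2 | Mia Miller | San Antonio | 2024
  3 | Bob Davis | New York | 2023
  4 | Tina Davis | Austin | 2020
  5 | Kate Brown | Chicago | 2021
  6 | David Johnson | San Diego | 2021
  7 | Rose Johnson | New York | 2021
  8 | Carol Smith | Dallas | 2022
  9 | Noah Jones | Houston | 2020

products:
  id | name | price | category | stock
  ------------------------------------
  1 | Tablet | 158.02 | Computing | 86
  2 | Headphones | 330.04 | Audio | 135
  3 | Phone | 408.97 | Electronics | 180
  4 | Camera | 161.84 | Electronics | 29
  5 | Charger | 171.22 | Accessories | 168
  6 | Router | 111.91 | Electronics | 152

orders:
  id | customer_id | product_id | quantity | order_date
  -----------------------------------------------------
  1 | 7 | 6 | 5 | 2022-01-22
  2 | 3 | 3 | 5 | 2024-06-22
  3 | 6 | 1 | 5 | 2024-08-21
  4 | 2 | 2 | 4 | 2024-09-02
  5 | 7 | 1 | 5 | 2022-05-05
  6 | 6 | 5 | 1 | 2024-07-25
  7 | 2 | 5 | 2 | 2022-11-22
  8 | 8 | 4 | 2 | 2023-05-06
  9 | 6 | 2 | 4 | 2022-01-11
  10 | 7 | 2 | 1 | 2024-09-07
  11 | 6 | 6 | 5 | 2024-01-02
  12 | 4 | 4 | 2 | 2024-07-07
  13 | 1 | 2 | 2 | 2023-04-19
SELECT p.name, SUM(c.quantity) AS sum_quantity FROM orders c JOIN customers p ON c.customer_id = p.id GROUP BY p.id, p.name

Execution result:
name | sum_quantity
Henry Smith | 2
Mia Miller | 6
Bob Davis | 5
Tina Davis | 2
David Johnson | 15
Rose Johnson | 11
Carol Smith | 2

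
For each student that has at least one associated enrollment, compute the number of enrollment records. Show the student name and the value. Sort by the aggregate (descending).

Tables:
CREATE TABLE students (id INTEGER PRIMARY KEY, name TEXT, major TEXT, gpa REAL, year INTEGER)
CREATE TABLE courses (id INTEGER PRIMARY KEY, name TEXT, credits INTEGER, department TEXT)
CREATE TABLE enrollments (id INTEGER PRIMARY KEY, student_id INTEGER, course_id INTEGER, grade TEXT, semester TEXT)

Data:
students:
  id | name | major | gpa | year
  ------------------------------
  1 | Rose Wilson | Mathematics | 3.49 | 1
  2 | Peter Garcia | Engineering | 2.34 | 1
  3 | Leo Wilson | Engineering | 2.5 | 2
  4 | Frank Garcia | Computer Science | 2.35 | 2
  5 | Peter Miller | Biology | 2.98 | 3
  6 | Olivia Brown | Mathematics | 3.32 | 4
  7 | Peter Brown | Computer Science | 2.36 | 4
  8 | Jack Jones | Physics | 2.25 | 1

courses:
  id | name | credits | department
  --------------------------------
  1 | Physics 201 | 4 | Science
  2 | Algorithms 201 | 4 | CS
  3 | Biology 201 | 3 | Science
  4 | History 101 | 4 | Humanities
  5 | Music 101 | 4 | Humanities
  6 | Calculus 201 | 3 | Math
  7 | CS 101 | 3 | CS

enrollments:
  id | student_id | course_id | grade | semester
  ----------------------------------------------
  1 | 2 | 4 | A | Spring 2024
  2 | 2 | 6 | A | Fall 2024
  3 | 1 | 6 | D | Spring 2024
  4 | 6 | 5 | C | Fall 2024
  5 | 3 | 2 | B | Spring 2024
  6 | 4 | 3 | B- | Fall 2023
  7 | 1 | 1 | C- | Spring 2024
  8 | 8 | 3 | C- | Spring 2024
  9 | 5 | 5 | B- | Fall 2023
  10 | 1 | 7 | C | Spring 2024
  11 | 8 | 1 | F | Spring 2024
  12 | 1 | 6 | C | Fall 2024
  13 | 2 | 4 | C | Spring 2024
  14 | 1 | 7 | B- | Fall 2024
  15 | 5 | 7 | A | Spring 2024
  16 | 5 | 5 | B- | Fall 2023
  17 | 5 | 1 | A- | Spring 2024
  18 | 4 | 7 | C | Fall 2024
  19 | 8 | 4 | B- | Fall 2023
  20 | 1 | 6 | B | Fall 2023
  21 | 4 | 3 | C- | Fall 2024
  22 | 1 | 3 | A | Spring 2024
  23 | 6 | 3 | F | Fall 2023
SELECT p.name, COUNT(*) AS n FROM enrollments c JOIN students p ON c.student_id = p.id GROUP BY p.id, p.name ORDER BY n DESC

Execution result:
name | n
Rose Wilson | 7
Peter Miller | 4
Peter Garcia | 3
Frank Garcia | 3
Jack Jones | 3
Olivia Brown | 2
Leo Wilson | 1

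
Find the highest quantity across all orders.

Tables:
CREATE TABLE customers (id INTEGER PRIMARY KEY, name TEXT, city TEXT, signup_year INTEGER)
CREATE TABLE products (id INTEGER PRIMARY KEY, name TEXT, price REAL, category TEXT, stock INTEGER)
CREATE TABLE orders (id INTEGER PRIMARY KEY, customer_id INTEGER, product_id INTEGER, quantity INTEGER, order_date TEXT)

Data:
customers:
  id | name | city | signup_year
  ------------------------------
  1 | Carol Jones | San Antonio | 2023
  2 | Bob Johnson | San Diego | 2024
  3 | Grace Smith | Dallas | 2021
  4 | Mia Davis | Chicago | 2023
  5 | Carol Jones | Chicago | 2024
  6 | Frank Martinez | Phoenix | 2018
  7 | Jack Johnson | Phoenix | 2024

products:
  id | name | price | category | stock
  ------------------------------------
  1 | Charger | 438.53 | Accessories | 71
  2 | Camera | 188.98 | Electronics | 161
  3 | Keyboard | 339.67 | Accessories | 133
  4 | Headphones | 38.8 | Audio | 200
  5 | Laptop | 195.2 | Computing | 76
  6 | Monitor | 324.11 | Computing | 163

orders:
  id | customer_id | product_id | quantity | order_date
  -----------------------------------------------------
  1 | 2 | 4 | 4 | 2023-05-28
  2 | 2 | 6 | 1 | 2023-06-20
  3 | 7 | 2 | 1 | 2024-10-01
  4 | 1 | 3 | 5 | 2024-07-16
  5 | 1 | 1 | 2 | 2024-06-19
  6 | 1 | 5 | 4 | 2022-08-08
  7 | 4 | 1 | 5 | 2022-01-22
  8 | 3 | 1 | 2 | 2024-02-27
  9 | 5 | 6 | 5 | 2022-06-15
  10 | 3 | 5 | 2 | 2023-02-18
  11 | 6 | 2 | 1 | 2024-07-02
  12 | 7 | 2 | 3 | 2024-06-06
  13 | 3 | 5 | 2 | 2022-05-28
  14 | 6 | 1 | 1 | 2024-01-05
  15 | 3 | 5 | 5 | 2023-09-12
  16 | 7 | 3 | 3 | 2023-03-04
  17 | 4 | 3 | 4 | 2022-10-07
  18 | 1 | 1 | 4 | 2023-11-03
SELECT MAX(quantity) FROM orders

Execution result:
5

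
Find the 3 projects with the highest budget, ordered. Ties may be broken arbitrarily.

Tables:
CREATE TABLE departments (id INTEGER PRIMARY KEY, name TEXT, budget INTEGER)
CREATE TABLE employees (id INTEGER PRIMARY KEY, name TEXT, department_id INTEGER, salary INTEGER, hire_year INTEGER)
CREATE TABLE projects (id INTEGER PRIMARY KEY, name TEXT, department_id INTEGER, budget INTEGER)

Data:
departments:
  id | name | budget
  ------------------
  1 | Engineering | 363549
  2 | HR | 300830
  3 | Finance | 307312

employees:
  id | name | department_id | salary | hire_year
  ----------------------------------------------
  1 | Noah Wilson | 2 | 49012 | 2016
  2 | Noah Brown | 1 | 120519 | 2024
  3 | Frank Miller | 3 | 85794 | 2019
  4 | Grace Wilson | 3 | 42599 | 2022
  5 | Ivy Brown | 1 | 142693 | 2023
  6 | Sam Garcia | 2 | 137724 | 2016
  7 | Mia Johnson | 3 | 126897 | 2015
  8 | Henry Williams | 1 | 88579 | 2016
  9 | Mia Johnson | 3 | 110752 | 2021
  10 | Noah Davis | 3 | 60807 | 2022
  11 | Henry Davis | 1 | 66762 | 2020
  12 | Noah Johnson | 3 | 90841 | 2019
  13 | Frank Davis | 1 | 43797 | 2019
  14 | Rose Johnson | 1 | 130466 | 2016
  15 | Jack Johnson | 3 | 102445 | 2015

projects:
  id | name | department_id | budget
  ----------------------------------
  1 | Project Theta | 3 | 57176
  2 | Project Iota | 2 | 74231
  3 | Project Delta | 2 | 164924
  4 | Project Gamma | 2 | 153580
SELECT name, budget FROM projects ORDER BY budget DESC LIMIT 3

Execution result:
name | budget
Project Delta | 164924
Project Gamma | 153580
Project Iota | 74231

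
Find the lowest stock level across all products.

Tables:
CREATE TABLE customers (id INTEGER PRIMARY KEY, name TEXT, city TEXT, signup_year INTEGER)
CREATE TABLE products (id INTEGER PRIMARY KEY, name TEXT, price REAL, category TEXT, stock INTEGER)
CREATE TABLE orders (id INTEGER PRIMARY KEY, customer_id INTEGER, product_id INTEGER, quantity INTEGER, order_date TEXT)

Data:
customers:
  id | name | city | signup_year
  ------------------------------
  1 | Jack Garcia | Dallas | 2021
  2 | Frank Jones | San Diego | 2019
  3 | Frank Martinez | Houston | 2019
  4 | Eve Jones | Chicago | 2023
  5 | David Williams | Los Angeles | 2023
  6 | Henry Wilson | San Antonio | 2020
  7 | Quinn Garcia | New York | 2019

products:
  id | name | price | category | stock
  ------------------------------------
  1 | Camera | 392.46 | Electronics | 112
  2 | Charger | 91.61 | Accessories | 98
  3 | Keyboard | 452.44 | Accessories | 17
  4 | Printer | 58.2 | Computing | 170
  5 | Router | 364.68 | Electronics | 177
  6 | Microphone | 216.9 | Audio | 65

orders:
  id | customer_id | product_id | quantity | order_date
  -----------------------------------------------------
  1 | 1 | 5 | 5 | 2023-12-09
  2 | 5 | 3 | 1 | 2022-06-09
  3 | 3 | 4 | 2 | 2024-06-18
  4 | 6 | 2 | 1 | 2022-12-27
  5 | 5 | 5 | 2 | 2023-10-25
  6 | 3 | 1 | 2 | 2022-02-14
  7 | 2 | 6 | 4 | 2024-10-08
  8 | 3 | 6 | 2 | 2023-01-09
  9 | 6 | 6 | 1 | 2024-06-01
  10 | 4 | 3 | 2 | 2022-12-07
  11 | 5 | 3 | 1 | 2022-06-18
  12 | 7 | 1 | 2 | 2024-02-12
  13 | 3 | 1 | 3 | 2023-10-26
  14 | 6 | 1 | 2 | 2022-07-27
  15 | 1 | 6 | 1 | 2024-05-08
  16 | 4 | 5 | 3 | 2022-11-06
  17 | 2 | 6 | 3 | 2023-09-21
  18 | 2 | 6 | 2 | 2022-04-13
SELECT MIN(stock) FROM products

Execution result:
17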